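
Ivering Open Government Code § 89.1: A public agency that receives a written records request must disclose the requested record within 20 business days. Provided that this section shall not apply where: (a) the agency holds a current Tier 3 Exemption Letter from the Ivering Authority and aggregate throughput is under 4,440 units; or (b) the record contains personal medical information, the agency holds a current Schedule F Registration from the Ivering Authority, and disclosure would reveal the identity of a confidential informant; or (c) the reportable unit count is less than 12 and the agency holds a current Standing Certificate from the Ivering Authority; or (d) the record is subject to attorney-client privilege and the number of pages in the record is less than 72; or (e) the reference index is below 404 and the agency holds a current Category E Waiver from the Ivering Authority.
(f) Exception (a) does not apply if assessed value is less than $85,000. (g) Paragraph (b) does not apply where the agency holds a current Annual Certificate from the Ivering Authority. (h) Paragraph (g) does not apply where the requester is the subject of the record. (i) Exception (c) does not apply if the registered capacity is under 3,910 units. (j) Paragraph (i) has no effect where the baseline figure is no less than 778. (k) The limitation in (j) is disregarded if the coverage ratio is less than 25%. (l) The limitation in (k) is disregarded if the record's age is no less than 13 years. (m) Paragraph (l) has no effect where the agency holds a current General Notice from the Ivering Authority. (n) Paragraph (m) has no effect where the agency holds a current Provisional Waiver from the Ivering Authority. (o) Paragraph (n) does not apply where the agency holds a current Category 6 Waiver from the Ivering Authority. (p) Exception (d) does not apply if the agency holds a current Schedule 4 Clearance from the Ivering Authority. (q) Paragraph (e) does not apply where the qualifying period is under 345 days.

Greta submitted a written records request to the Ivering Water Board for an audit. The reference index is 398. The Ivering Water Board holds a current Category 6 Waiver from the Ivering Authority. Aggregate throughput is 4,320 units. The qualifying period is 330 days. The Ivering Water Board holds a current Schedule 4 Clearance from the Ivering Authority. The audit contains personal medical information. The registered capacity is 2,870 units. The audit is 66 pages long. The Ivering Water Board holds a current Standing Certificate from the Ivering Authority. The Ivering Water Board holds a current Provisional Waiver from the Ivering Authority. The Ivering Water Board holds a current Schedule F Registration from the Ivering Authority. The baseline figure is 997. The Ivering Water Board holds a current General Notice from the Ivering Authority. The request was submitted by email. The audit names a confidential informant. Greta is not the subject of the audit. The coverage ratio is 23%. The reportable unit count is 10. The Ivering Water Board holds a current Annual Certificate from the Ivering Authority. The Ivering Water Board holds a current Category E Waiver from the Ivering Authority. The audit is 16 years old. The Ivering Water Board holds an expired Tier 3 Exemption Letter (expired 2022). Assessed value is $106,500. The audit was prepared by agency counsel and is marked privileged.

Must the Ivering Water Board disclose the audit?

Yes — the Ivering Water Board must disclose the audit.

Exception (a) requires that the agency holds a current Tier 3 Exemption Letter from the Ivering Authority; but no current Tier 3 Exemption Letter is held, so (a) is unavailable.
All of (b)'s requirements are met (the audit contains personal medical information; a current Schedule F Registration is held; the audit names a confidential informant). Turning to paragraphs (g)–(h): (g) applies — a current Annual Certificate is held. (h) is not engaged (Greta is not the subject of the audit), so (g) stands. (b) is therefore removed.
Exception (c)'s conditions are all satisfied: the reportable unit count is 10, less than the 12 limit; a current Standing Certificate is held. Turning to paragraphs (i)–(o): (i) operates against (c): the registered capacity is 2,870 units, under the 3,910 units limit. (j) applies (the baseline figure is 997, meeting the 778 threshold), but yields to (k): (k) operates against (j): the coverage ratio is 23%, less than the 25% limit. (l) applies (the record's age is 16 years, meeting the 13 years threshold), but yields to (m): (m) is engaged — a current General Notice is held. (n) is triggered (a current Provisional Waiver is held), but is set aside by (o): (o) is triggered — a current Category 6 Waiver is held. Exception (c) does not apply.
Exception (d): the audit is privileged; the number of pages in the record is 66, less than the 72 limit — every condition holds. Turning to paragraph (p): (p) operates against (d): a current Schedule 4 Clearance is held. Exception (d) does not apply.
All of (e)'s requirements are met (the reference index is 398, below the 404 limit; a current Category E Waiver is held). Turning to paragraph (q): (q) applies — the qualifying period is 330 days, under the 345 days limit. Exception (e) does not apply.
No exception is made out. the Ivering Water Board falls within the general rule.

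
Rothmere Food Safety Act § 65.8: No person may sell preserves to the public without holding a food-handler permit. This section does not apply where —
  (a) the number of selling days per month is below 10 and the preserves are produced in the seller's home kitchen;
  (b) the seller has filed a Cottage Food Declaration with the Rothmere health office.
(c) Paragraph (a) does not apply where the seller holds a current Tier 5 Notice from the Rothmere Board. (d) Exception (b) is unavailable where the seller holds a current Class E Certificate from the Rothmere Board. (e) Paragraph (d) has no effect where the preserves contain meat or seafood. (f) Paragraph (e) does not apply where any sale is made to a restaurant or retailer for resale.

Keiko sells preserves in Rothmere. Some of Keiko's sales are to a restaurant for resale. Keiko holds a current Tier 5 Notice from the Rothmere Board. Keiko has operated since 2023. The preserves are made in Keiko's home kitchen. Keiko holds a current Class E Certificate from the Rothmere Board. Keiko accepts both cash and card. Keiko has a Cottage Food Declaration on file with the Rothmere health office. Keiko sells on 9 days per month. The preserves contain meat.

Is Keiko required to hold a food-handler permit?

Yes — Keiko must hold a food-handler permit.

Exception (a)'s conditions are all satisfied: the number of selling days per month is 9, below the 10 limit; the preserves are home-kitchen produced. But: (c) operates against (a): a current Tier 5 Notice is held. So (a) is unavailable.
Exception (b) is satisfied on its face — a Cottage Food Declaration is on file. But: (d) operates against (b): a current Class E Certificate is held. (e) would limit (d) — the preserves contain meat — but (f) sets (e) aside: (f) applies — some sales are to a restaurant for resale. Exception (b) does not apply.
None of the exceptions is available; § 65.8 applies in full.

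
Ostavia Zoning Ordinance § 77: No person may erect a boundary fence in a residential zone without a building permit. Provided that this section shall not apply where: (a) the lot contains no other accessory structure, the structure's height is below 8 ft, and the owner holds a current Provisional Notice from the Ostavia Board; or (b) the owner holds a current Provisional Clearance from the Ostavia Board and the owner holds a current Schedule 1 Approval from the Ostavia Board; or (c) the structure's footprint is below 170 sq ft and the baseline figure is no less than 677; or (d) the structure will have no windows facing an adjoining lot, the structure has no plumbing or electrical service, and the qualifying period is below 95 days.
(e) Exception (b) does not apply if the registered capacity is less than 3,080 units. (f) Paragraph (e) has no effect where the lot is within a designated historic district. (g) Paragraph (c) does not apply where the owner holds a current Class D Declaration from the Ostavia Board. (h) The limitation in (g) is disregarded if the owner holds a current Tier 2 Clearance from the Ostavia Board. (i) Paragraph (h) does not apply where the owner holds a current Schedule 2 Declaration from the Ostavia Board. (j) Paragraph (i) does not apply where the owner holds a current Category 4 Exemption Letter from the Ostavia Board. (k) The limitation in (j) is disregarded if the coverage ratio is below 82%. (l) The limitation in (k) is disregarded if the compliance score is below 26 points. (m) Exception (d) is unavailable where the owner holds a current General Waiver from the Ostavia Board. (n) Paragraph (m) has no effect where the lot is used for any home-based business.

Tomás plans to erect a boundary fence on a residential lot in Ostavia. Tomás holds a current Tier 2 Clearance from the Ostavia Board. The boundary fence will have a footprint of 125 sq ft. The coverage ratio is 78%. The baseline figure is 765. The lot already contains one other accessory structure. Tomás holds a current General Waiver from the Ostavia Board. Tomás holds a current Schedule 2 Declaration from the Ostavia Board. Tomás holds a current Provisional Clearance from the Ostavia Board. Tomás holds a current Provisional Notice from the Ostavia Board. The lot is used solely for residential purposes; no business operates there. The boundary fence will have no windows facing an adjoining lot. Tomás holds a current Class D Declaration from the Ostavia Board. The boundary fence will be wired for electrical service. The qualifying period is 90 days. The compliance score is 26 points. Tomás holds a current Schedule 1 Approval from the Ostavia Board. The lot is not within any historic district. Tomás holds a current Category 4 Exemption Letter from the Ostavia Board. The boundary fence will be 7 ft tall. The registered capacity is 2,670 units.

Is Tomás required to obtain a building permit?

Yes — Tomás must obtain a building permit.

Exception (a) requires that the lot contains no other accessory structure; but the lot already has another accessory structure, so (a) is unavailable.
Exception (b)'s conditions are all satisfied: a current Provisional Clearance is held; a current Schedule 1 Approval is held. But: (e) operates against (b): the registered capacity is 2,670 units, less than the 3,080 units limit. (f) is not triggered (the lot is not in a historic district), so (e) stands. So (b) is unavailable.
Exception (c) is satisfied on its face — the structure's footprint is 125 sq ft, below the 170 sq ft limit; the baseline figure is 765, meeting the 677 threshold. Turning to paragraphs (g)–(l): (g) operates against (c): a current Class D Declaration is held. (h) is triggered (a current Tier 2 Clearance is held), but is itself disapplied by (i): (i) operates — a current Schedule 2 Declaration is held. (j) is engaged (a current Category 4 Exemption Letter is held), but yields to (k): (k) operates against (j): the coverage ratio is 78%, below the 82% limit. (l) does not operate here (the compliance score is 26 points, not below 26 points), so (k) stands. So (c) is unavailable.
Exception (d) fails — electrical service is planned.
None of the exceptions is available; § 77 applies in full.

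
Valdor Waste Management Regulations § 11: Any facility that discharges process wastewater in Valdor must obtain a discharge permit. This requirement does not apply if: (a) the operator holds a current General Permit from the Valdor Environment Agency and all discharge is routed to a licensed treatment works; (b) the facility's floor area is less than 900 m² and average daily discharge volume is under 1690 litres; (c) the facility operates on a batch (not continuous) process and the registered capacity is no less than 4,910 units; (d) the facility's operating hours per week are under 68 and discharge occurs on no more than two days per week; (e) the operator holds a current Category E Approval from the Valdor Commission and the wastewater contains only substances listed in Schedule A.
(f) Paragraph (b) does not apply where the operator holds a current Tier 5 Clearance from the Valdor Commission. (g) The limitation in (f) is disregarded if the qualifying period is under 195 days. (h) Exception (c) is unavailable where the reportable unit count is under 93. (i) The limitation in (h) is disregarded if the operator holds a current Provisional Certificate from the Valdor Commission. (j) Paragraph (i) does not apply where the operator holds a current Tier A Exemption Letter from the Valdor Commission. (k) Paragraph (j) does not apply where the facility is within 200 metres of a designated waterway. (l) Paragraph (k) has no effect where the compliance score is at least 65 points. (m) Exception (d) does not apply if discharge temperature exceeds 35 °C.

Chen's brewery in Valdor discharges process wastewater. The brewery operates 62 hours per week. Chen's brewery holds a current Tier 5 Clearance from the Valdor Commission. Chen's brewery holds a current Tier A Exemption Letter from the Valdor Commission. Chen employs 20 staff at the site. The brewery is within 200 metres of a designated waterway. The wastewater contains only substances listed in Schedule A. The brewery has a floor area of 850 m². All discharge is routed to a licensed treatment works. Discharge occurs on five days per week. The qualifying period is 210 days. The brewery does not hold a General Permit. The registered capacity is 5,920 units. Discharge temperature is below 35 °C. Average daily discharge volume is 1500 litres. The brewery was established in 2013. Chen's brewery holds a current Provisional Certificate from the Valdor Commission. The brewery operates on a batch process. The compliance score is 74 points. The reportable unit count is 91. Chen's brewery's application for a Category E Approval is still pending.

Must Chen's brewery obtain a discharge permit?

Yes — Chen's brewery must obtain a discharge permit.

Exception (a) fails — no General Permit is held.
Exception (b): the facility's floor area is 850 m², less than the 900 m² limit; average daily discharge volume is 1500 litres, under the 1690 litres limit — every condition holds. But: (f) operates against (b): a current Tier 5 Clearance is held. (g), which would lift (f), is not engaged — the qualifying period is 210 days, not under 195 days. Exception (b) does not apply.
Exception (c): the facility operates on a batch process; the registered capacity is 5,920 units, meeting the 4,910 units threshold — every condition holds. However, paragraphs (h)–(l) must be considered: (h) is triggered — the reportable unit count is 91, under the 93 limit. (i) applies (a current Provisional Certificate is held), but yields to (j): (j) is triggered — a current Tier A Exemption Letter is held. (k) would limit (j) — the brewery is within 200 m of a designated waterway — but (l) sets (k) aside: (l) is engaged — the compliance score is 74 points, meeting the 65 points threshold. So (c) is unavailable.
Exception (d) requires that discharge occurs on no more than two days per week; but discharge occurs on five days per week, so (d) is unavailable.
Exception (e) requires that the operator holds a current Category E Approval from the Valdor Commission; but there is no Category E Approval in force, so (e) is unavailable.
None of the exceptions is available; § 11 applies in full.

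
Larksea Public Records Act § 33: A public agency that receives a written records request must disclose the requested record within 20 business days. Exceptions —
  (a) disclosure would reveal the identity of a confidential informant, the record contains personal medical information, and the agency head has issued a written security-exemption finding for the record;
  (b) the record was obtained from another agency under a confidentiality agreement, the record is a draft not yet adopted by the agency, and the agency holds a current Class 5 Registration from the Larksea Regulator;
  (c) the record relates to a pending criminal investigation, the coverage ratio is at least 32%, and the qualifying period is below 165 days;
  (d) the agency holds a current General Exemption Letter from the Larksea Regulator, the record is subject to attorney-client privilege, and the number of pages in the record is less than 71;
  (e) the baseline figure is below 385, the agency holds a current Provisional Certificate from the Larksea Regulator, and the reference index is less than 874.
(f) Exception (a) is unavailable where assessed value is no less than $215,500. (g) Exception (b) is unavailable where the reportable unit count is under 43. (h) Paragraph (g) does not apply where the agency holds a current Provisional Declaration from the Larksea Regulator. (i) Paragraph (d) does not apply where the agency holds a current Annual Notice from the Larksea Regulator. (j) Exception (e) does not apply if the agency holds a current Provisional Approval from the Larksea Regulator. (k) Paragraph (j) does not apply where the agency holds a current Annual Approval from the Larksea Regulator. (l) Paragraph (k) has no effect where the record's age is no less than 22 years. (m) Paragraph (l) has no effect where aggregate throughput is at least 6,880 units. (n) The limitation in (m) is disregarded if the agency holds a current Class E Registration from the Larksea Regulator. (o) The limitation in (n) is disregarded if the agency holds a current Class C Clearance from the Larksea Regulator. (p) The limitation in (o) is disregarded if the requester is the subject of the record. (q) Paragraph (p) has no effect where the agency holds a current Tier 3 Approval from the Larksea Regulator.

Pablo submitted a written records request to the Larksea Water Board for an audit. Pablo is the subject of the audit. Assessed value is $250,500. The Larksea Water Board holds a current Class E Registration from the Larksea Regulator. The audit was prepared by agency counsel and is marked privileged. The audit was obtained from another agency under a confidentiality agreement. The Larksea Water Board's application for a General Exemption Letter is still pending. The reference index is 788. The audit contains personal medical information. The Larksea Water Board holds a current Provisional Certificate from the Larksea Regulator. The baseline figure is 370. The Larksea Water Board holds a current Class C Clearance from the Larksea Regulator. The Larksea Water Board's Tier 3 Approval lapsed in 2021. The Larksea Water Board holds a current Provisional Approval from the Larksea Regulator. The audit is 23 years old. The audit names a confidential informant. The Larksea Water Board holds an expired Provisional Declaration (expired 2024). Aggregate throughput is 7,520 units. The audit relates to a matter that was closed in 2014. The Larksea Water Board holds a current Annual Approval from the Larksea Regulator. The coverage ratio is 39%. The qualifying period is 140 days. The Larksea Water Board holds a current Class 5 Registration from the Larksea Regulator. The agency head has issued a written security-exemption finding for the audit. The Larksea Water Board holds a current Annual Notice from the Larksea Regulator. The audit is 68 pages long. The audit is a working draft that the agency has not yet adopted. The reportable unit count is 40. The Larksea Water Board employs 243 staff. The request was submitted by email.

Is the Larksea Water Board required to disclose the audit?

Yes — the Larksea Water Board must disclose the audit.

Exception (a)'s conditions are all satisfied: the audit names a confidential informant; the audit contains personal medical information; a written security-exemption finding has been issued. But: (f) operates against (a): assessed value is $250,500, meeting the $215,500 threshold. Exception (a) does not apply.
Exception (b): the audit was obtained under a confidentiality agreement; the audit is an unadopted draft; a current Class 5 Registration is held — every condition holds. But: (g) is engaged — the reportable unit count is 40, under the 43 limit. (h), which would lift (g), is inapplicable — no current Provisional Declaration is held. (b) is therefore removed.
Exception (c) does not apply: the audit relates to a closed matter.
Exception (d) does not apply: there is no General Exemption Letter in force.
Exception (e): the baseline figure is 370, below the 385 limit; a current Provisional Certificate is held; the reference index is 788, less than the 874 limit — every condition holds. However, paragraphs (j)–(q) must be considered: (j) applies — a current Provisional Approval is held. (k) operates (a current Annual Approval is held), but is set aside by (l): (l) operates against (k): the record's age is 23 years, meeting the 22 years threshold. (m) is engaged (aggregate throughput is 7,520 units, meeting the 6,880 units threshold), but yields to (n): (n) applies — a current Class E Registration is held. (o) would limit (n) — a current Class C Clearance is held — but (p) sets (o) aside: (p) is engaged — Pablo is the subject of the audit. (q), which would lift (p), does not operate here — no current Tier 3 Approval is held. (e) is therefore removed.
No exception displaces § 33.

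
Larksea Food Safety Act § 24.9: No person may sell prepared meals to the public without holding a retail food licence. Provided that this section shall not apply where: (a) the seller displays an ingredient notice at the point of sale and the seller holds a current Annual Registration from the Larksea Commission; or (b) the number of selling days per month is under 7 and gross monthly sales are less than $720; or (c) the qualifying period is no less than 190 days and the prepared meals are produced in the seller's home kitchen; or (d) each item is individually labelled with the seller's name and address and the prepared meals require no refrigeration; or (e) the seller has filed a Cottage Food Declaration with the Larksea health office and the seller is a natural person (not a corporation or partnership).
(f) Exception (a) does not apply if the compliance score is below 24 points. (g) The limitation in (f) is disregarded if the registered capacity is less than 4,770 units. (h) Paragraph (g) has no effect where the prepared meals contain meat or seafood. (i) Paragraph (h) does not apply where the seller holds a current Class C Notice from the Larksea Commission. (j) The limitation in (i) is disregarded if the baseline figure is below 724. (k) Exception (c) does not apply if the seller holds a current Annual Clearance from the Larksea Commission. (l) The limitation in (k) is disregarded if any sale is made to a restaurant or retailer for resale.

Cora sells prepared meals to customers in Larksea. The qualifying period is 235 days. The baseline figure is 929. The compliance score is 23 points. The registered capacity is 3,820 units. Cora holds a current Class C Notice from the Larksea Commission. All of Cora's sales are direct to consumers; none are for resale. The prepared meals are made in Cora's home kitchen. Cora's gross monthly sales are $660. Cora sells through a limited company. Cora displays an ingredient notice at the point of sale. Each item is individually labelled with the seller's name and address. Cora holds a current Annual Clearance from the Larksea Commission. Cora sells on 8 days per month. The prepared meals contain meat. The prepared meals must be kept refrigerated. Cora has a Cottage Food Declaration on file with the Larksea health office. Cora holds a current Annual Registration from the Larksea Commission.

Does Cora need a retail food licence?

Exception (a): an ingredient notice is displayed; a current Annual Registration is held — every condition holds. Under paragraphs (f)–(j): (f) applies (the compliance score is 23 points, below the 24 points limit), but is set aside by (g): (g) operates against (f): the registered capacity is 3,820 units, less than the 4,770 units limit. (h) would limit (g) — the prepared meals contain meat — but (i) sets (h) aside: (i) is engaged — a current Class C Notice is held. (j), which would lift (i), is inapplicable — the baseline figure is 929, not below 724. (a) remains available.
Exception (b) requires that the number of selling days per month is under 7; but the number of selling days per month is 8, not under 7, so (b) is unavailable.
Exception (c) is satisfied on its face — the qualifying period is 235 days, meeting the 190 days threshold; the prepared meals are home-kitchen produced. But: (k) operates against (c): a current Annual Clearance is held. (l) is inapplicable (no sales are for resale), so (k) stands. Exception (c) does not apply.
Exception (d) requires that the prepared meals require no refrigeration; but the prepared meals require refrigeration, so (d) is unavailable.
Exception (e) does not apply: the seller operates through a limited company.

No — exception (a) applies; Cora is not required to hold a retail food licence.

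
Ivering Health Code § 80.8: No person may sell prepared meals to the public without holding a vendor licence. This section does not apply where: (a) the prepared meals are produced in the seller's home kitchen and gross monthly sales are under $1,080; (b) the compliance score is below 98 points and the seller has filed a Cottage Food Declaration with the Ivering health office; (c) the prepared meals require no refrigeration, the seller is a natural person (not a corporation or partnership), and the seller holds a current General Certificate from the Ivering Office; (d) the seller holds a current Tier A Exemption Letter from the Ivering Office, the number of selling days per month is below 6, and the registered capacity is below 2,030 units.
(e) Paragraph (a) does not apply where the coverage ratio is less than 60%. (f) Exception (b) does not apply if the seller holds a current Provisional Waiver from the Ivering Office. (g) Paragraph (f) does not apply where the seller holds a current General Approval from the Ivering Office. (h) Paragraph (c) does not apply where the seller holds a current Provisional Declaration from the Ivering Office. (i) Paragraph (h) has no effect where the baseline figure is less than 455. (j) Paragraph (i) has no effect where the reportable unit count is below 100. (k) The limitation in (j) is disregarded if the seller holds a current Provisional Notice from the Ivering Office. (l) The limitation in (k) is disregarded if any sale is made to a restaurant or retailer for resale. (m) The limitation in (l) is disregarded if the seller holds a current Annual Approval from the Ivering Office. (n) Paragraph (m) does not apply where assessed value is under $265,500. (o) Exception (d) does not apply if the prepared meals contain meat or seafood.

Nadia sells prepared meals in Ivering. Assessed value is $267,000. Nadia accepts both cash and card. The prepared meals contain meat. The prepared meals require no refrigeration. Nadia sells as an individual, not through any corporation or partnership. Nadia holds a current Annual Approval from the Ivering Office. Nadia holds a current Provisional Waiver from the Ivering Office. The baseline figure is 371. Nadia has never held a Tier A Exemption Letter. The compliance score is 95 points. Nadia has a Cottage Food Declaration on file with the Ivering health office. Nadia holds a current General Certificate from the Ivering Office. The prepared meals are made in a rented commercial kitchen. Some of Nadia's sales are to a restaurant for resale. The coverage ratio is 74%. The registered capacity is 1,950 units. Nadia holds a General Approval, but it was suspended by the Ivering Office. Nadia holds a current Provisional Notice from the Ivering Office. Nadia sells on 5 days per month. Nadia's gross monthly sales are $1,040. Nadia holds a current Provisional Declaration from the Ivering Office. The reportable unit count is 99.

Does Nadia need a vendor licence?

No — exception (c) applies; Nadia is not required to hold a vendor licence.

Exception (a) fails — the prepared meals are made in a commercial kitchen, not a home kitchen.
Exception (b)'s conditions are all satisfied: the compliance score is 95 points, below the 98 points limit; a Cottage Food Declaration is on file. But applying paragraphs (f)–(g): (f) is engaged — a current Provisional Waiver is held. (g) is inapplicable (there is no General Approval in force), so (f) stands. So (b) is unavailable.
Exception (c): the prepared meals are shelf-stable; the seller is a natural person; a current General Certificate is held — every condition holds. Considering the limiting provisions: (h) is triggered (a current Provisional Declaration is held), but is overridden by (i): (i) applies — the baseline figure is 371, less than the 455 limit. (j) would limit (i) — the reportable unit count is 99, below the 100 limit — but (k) sets (j) aside: (k) applies — a current Provisional Notice is held. (l) is triggered (some sales are to a restaurant for resale), but is itself disapplied by (m): (m) operates — a current Annual Approval is held. (n), which would lift (m), is not engaged — assessed value is $267,000, not under $265,500. So (c) applies.
Exception (d) fails — there is no Tier A Exemption Letter in force.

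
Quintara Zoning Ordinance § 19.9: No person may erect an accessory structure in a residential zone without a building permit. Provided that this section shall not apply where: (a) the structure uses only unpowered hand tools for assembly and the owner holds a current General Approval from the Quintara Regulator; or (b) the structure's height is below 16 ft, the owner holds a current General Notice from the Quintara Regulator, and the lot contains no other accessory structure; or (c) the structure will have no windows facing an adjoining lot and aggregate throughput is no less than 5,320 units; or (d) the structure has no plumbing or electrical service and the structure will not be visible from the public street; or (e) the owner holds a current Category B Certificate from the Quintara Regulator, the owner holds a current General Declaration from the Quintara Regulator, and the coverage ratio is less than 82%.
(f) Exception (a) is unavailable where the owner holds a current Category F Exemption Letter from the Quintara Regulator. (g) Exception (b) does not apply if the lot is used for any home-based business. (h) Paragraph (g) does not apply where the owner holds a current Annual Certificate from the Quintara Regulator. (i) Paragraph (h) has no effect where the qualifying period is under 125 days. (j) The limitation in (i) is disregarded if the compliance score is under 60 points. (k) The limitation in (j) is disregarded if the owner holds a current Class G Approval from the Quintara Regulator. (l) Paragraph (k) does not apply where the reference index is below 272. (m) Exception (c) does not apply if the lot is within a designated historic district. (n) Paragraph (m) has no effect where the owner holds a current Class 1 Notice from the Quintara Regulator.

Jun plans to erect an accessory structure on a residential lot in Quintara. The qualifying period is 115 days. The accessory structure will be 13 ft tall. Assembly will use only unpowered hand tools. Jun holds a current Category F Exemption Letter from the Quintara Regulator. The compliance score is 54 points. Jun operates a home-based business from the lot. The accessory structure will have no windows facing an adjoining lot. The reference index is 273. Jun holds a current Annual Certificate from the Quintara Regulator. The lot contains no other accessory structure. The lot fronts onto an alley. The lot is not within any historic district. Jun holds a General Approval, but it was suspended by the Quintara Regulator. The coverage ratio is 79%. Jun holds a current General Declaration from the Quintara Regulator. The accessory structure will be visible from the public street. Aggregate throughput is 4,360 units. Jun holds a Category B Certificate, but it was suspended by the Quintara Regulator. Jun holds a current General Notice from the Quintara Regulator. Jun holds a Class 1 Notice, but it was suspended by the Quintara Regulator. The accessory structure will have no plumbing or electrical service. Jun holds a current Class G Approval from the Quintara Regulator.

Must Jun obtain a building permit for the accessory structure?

Yes — Jun must obtain a building permit.

Exception (a) requires that the owner holds a current General Approval from the Quintara Regulator; but the General Approval is not current, so (a) is unavailable.
Exception (b) is satisfied on its face — the structure's height is 13 ft, below the 16 ft limit; a current General Notice is held; the lot has no other accessory structure. Turning to paragraphs (g)–(l): (g) operates against (b): a home-based business operates on the lot. (h) is triggered (a current Annual Certificate is held), but yields to (i): (i) operates against (h): the qualifying period is 115 days, under the 125 days limit. (j) applies (the compliance score is 54 points, under the 60 points limit), but is set aside by (k): (k) operates against (j): a current Class G Approval is held. (l) is not engaged (the reference index is 273, not below 272), so (k) stands. Exception (b) does not apply.
Exception (c) does not apply: aggregate throughput is 4,360 units, short of 5,320 units.
Exception (d) does not apply: the structure will be visible from the street.
Exception (e) does not apply: there is no Category B Certificate in force.
No exception displaces § 19.9.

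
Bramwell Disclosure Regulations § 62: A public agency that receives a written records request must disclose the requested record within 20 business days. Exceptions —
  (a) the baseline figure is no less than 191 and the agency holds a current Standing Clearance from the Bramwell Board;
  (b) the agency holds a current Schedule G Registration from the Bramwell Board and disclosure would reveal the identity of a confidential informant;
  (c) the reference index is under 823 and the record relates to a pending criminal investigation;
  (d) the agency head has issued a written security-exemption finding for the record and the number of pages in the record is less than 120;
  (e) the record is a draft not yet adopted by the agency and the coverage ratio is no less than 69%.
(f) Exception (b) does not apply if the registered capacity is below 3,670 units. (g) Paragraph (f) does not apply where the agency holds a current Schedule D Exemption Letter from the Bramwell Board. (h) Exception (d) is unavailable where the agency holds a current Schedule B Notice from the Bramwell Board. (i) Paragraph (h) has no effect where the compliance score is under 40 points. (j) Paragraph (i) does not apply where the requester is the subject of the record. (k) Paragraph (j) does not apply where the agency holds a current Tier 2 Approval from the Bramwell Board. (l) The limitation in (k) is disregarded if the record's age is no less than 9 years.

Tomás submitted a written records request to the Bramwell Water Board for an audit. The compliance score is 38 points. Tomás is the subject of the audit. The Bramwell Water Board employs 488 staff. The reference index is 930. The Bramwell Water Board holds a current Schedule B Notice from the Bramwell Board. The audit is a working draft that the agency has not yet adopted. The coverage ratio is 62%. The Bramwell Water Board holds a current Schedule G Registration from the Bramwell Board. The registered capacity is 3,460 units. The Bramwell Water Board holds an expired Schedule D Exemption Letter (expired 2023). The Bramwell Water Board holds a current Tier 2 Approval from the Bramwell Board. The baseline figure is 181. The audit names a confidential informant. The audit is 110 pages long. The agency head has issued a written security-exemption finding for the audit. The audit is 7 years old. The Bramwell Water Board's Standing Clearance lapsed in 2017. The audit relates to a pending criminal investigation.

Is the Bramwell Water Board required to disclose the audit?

Exception (a) does not apply: the baseline figure is 181, short of 191.
Exception (b) is satisfied on its face — a current Schedule G Registration is held; the audit names a confidential informant. However, paragraphs (f)–(g) must be considered: (f) is triggered — the registered capacity is 3,460 units, below the 3,670 units limit. (g), which would lift (f), does not operate here — there is no Schedule D Exemption Letter in force. Exception (b) does not apply.
Exception (c) requires that the reference index is under 823; but the reference index is 930, not under 823, so (c) is unavailable.
Exception (d) is satisfied on its face — a written security-exemption finding has been issued; the number of pages in the record is 110, less than the 120 limit. As to paragraphs (h)–(l): (h) operates (a current Schedule B Notice is held), but yields to (i): (i) applies — the compliance score is 38 points, under the 40 points limit. (j) applies (Tomás is the subject of the audit), but is displaced by (k): (k) operates against (j): a current Tier 2 Approval is held. (l), which would lift (k), does not operate here — the record's age is 7 years, short of 9 years. So (d) applies.
Exception (e) does not apply: the coverage ratio is 62%, short of 69%.

No — exception (d) applies; the Bramwell Water Board is not required to disclose the audit.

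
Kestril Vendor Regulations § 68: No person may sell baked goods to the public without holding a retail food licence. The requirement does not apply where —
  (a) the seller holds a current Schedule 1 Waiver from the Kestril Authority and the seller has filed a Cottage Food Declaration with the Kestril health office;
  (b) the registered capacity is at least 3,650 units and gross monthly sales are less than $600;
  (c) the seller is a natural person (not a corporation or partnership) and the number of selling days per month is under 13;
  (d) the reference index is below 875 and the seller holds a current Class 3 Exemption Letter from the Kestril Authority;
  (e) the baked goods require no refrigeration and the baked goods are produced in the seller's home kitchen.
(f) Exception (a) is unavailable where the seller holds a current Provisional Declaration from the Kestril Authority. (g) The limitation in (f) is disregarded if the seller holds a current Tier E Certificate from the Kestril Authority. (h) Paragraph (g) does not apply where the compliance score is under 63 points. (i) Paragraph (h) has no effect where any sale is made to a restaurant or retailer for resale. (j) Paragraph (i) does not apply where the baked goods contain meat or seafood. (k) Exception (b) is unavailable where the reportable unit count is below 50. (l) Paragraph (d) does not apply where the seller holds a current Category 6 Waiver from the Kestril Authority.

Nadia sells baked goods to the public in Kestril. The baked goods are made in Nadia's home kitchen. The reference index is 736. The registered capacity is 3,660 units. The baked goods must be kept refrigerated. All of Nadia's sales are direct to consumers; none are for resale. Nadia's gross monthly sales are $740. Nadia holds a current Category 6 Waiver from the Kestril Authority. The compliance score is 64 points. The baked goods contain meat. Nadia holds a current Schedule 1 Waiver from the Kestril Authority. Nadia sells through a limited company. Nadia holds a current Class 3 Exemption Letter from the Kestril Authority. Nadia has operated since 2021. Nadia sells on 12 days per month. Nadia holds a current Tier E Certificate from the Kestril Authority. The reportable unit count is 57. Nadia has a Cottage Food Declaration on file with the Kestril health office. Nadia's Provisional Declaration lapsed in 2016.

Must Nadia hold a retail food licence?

No — exception (a) applies; Nadia is not required to hold a retail food licence.

Exception (a): a current Schedule 1 Waiver is held; a Cottage Food Declaration is on file — every condition holds. As to paragraphs (f)–(j): (f), which would limit (a), is not engaged: no current Provisional Declaration is held. (a) remains available.
Exception (b) does not apply: gross monthly sales are $740, not less than $600.
Exception (c) does not apply: the seller operates through a limited company.
Exception (d)'s conditions are all satisfied: the reference index is 736, below the 875 limit; a current Class 3 Exemption Letter is held. However, paragraph (l) must be considered: (l) operates against (d): a current Category 6 Waiver is held. (d) is therefore removed.
Exception (e) requires that the baked goods require no refrigeration; but the baked goods require refrigeration, so (e) is unavailable.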